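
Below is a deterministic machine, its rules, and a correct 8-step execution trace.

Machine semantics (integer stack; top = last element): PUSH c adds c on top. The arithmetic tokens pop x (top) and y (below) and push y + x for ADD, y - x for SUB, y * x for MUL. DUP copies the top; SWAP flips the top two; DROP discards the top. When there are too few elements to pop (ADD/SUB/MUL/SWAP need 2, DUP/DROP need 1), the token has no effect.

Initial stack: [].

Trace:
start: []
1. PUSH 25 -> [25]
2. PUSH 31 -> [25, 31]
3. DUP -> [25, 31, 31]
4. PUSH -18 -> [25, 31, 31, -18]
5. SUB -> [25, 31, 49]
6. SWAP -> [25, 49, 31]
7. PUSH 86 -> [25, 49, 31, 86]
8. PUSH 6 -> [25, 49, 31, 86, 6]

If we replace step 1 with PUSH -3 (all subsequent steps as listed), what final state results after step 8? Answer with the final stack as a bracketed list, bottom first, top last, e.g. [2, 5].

[-3, 49, 31, 86, 6]

(re-executing from step 1 with the substitution; state before step 1: [])
1. PUSH -3 -> [-3]
2. PUSH 31 -> [-3, 31]
3. DUP -> [-3, 31, 31]
4. PUSH -18 -> [-3, 31, 31, -18]
5. SUB -> [-3, 31, 49]
6. SWAP -> [-3, 49, 31]
7. PUSH 86 -> [-3, 49, 31, 86]
8. PUSH 6 -> [-3, 49, 31, 86, 6]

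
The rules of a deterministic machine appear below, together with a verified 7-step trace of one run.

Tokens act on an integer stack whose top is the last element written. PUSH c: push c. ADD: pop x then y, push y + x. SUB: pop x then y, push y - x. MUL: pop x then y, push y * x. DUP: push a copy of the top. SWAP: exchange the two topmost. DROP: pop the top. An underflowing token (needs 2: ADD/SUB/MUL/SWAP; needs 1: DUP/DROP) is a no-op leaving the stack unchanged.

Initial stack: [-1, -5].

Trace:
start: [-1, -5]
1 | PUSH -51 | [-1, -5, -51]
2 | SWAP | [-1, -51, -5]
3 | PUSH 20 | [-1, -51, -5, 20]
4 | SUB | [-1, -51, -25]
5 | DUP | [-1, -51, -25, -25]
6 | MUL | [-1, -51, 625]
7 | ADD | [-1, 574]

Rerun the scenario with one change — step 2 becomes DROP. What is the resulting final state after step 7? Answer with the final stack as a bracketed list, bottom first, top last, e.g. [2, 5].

[624]

(re-executing from step 2 with the substitution; state before step 2: [-1, -5, -51])
2 | DROP | [-1, -5]
3 | PUSH 20 | [-1, -5, 20]
4 | SUB | [-1, -25]
5 | DUP | [-1, -25, -25]
6 | MUL | [-1, 625]
7 | ADD | [624]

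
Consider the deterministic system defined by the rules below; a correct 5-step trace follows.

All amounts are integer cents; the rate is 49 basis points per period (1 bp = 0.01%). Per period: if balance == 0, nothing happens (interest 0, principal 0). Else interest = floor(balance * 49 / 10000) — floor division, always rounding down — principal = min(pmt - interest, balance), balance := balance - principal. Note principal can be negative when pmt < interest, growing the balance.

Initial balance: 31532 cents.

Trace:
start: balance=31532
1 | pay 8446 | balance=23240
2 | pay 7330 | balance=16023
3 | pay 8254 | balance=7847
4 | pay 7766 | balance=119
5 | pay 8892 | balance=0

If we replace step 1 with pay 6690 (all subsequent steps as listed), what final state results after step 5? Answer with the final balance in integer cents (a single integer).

(re-executing from step 1 with the substitution; state before step 1: balance=31532)
1 | pay 6690 | balance=24996
2 | pay 7330 | balance=17788
3 | pay 8254 | balance=9621
4 | pay 7766 | balance=1902
5 | pay 8892 | balance=0

0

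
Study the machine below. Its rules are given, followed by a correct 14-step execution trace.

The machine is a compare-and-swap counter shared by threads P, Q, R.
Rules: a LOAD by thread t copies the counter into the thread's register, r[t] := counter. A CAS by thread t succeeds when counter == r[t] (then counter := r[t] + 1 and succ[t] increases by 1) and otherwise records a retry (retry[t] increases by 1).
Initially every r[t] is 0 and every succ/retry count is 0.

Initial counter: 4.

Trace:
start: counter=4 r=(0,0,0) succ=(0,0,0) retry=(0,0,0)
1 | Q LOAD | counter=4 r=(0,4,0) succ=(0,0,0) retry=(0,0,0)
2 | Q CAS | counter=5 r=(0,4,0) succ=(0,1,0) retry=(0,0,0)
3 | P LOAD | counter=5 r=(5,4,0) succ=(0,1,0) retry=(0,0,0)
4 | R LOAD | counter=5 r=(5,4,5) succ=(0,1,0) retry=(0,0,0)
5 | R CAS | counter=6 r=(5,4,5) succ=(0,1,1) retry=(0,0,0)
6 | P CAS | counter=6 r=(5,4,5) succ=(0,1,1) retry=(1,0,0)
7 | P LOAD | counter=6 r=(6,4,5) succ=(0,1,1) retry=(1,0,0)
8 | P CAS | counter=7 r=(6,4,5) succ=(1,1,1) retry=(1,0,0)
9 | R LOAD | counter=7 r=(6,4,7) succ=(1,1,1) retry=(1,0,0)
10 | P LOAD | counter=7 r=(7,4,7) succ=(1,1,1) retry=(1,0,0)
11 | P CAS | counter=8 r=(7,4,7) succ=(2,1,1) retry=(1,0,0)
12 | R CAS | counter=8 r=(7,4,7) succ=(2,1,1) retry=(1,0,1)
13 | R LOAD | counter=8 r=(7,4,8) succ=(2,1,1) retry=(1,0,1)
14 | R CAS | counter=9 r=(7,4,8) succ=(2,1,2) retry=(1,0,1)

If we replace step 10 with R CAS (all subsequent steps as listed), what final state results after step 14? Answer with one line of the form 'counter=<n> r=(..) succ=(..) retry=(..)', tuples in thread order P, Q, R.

counter=9 r=(6,4,8) succ=(1,1,3) retry=(2,0,1)

(re-executing from step 10 with the substitution; state before step 10: counter=7 r=(6,4,7) succ=(1,1,1) retry=(1,0,0))
10 | R CAS | counter=8 r=(6,4,7) succ=(1,1,2) retry=(1,0,0)
11 | P CAS | counter=8 r=(6,4,7) succ=(1,1,2) retry=(2,0,0)
12 | R CAS | counter=8 r=(6,4,7) succ=(1,1,2) retry=(2,0,1)
13 | R LOAD | counter=8 r=(6,4,8) succ=(1,1,2) retry=(2,0,1)
14 | R CAS | counter=9 r=(6,4,8) succ=(1,1,3) retry=(2,0,1)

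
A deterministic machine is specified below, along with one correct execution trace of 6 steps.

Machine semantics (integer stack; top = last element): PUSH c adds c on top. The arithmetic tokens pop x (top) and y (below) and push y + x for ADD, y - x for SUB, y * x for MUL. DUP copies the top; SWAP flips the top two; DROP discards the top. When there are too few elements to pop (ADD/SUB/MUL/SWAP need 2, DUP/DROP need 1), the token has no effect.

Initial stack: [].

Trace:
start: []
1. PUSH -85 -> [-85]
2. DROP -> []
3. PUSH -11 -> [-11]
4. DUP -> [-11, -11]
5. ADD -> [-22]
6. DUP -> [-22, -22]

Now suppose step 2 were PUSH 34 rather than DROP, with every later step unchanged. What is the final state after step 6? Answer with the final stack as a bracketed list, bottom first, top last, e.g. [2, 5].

(re-executing from step 2 with the substitution; state before step 2: [-85])
2. PUSH 34 -> [-85, 34]
3. PUSH -11 -> [-85, 34, -11]
4. DUP -> [-85, 34, -11, -11]
5. ADD -> [-85, 34, -22]
6. DUP -> [-85, 34, -22, -22]

[-85, 34, -22, -22]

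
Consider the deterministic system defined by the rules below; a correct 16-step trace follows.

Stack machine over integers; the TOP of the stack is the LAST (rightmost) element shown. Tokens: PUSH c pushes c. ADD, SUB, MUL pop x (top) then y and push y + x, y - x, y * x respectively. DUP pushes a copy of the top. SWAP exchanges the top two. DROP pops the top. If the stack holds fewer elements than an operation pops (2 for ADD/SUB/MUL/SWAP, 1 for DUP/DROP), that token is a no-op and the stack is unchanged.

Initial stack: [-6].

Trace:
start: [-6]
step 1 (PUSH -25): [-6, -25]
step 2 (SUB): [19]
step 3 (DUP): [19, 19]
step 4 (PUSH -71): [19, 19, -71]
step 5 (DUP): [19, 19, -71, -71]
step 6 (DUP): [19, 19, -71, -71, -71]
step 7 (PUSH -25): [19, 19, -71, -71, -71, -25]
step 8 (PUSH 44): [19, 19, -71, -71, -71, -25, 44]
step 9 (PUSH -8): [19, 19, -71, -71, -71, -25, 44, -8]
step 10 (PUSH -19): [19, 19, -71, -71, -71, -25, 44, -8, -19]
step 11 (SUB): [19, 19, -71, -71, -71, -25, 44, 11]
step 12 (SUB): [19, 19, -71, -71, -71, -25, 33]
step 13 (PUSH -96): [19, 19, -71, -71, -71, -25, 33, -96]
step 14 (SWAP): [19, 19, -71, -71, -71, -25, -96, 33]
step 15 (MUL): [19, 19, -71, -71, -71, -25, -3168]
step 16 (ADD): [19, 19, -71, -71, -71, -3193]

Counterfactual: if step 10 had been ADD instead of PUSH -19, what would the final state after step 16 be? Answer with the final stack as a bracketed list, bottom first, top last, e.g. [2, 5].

[19, 19, -71, 889]

(re-executing from step 10 with the substitution; state before step 10: [19, 19, -71, -71, -71, -25, 44, -8])
step 10 (ADD): [19, 19, -71, -71, -71, -25, 36]
step 11 (SUB): [19, 19, -71, -71, -71, -61]
step 12 (SUB): [19, 19, -71, -71, -10]
step 13 (PUSH -96): [19, 19, -71, -71, -10, -96]
step 14 (SWAP): [19, 19, -71, -71, -96, -10]
step 15 (MUL): [19, 19, -71, -71, 960]
step 16 (ADD): [19, 19, -71, 889]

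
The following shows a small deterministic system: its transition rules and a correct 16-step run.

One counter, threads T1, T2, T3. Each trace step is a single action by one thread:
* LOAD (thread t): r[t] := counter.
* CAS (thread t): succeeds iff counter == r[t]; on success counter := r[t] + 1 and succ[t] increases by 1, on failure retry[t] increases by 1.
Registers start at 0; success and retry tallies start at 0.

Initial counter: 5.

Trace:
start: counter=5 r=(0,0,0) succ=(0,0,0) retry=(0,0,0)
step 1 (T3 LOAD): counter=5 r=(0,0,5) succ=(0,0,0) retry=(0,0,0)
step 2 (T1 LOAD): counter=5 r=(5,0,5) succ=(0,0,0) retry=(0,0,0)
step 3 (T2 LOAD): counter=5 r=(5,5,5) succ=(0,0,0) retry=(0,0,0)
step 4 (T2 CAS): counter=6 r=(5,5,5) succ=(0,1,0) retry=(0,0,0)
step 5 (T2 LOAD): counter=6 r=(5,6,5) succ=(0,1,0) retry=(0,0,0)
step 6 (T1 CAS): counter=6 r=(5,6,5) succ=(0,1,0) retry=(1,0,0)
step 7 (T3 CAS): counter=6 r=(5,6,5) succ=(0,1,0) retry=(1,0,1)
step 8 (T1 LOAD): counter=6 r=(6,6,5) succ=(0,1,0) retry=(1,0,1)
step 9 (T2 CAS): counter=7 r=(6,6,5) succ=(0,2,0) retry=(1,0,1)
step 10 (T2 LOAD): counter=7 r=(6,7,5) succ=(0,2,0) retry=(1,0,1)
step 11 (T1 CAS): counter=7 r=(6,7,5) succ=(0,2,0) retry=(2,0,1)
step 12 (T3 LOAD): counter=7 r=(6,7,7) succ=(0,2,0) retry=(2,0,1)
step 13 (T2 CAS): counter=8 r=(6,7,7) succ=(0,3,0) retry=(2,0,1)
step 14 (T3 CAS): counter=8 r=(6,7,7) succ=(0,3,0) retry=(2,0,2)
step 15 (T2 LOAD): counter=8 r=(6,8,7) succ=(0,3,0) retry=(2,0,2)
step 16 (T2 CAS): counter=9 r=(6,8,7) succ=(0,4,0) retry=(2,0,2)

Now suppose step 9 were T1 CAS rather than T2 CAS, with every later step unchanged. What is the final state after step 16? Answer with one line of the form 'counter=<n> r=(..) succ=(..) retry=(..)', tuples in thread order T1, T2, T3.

(re-executing from step 9 with the substitution; state before step 9: counter=6 r=(6,6,5) succ=(0,1,0) retry=(1,0,1))
step 9 (T1 CAS): counter=7 r=(6,6,5) succ=(1,1,0) retry=(1,0,1)
step 10 (T2 LOAD): counter=7 r=(6,7,5) succ=(1,1,0) retry=(1,0,1)
step 11 (T1 CAS): counter=7 r=(6,7,5) succ=(1,1,0) retry=(2,0,1)
step 12 (T3 LOAD): counter=7 r=(6,7,7) succ=(1,1,0) retry=(2,0,1)
step 13 (T2 CAS): counter=8 r=(6,7,7) succ=(1,2,0) retry=(2,0,1)
step 14 (T3 CAS): counter=8 r=(6,7,7) succ=(1,2,0) retry=(2,0,2)
step 15 (T2 LOAD): counter=8 r=(6,8,7) succ=(1,2,0) retry=(2,0,2)
step 16 (T2 CAS): counter=9 r=(6,8,7) succ=(1,3,0) retry=(2,0,2)

counter=9 r=(6,8,7) succ=(1,3,0) retry=(2,0,2)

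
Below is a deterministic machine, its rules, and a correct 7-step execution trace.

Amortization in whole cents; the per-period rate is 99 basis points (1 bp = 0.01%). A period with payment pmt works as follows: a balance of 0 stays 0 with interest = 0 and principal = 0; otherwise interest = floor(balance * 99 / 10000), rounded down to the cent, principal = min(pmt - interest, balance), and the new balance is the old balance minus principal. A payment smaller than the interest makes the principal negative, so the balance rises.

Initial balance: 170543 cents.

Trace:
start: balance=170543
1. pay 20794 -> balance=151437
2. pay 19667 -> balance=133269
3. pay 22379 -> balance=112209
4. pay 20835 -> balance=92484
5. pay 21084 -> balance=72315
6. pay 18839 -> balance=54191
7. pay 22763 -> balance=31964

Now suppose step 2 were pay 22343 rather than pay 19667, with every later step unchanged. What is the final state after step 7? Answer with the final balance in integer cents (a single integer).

29153

(re-executing from step 2 with the substitution; state before step 2: balance=151437)
2. pay 22343 -> balance=130593
3. pay 22379 -> balance=109506
4. pay 20835 -> balance=89755
5. pay 21084 -> balance=69559
6. pay 18839 -> balance=51408
7. pay 22763 -> balance=29153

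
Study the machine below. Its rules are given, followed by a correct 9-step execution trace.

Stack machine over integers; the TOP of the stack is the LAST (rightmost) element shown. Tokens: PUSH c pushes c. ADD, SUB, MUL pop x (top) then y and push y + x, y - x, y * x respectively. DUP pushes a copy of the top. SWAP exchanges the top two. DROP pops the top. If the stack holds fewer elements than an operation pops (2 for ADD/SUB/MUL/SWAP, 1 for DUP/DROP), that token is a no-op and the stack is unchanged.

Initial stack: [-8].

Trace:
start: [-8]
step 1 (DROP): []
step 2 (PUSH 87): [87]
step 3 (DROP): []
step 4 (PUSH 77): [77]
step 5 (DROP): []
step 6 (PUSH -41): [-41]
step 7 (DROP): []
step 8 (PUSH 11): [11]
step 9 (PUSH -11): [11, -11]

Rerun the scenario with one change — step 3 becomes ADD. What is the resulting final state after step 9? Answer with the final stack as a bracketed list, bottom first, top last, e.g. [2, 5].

[87, 11, -11]

(re-executing from step 3 with the substitution; state before step 3: [87])
step 3 (ADD): [87]
step 4 (PUSH 77): [87, 77]
step 5 (DROP): [87]
step 6 (PUSH -41): [87, -41]
step 7 (DROP): [87]
step 8 (PUSH 11): [87, 11]
step 9 (PUSH -11): [87, 11, -11]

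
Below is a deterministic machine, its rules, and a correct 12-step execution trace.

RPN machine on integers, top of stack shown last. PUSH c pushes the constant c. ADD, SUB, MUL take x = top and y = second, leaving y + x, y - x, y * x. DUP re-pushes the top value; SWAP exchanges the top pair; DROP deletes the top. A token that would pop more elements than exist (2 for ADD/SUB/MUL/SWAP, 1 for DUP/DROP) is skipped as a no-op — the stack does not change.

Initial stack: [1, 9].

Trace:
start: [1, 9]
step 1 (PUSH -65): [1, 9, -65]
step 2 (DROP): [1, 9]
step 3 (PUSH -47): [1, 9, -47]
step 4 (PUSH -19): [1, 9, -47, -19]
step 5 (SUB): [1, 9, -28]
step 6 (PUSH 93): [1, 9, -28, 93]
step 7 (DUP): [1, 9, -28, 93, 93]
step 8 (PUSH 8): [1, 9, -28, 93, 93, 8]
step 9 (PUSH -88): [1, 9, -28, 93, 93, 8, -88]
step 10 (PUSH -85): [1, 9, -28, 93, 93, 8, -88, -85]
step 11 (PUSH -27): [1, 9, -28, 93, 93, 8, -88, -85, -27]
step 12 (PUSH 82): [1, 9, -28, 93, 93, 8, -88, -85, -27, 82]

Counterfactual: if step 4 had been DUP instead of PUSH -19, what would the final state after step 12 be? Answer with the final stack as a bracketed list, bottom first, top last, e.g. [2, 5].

(re-executing from step 4 with the substitution; state before step 4: [1, 9, -47])
step 4 (DUP): [1, 9, -47, -47]
step 5 (SUB): [1, 9, 0]
step 6 (PUSH 93): [1, 9, 0, 93]
step 7 (DUP): [1, 9, 0, 93, 93]
step 8 (PUSH 8): [1, 9, 0, 93, 93, 8]
step 9 (PUSH -88): [1, 9, 0, 93, 93, 8, -88]
step 10 (PUSH -85): [1, 9, 0, 93, 93, 8, -88, -85]
step 11 (PUSH -27): [1, 9, 0, 93, 93, 8, -88, -85, -27]
step 12 (PUSH 82): [1, 9, 0, 93, 93, 8, -88, -85, -27, 82]

[1, 9, 0, 93, 93, 8, -88, -85, -27, 82]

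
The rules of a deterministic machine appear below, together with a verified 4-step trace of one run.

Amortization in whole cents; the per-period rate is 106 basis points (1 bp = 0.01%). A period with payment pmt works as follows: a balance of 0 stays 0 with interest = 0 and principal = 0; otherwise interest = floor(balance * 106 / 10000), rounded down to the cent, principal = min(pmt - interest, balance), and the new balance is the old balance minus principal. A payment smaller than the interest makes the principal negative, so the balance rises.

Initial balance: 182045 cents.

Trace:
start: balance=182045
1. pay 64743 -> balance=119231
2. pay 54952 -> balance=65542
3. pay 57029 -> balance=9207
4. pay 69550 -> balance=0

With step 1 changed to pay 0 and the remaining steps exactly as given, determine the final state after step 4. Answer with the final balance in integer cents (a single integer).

(re-executing from step 1 with the substitution; state before step 1: balance=182045)
1. pay 0 -> balance=183974
2. pay 54952 -> balance=130972
3. pay 57029 -> balance=75331
4. pay 69550 -> balance=6579

6579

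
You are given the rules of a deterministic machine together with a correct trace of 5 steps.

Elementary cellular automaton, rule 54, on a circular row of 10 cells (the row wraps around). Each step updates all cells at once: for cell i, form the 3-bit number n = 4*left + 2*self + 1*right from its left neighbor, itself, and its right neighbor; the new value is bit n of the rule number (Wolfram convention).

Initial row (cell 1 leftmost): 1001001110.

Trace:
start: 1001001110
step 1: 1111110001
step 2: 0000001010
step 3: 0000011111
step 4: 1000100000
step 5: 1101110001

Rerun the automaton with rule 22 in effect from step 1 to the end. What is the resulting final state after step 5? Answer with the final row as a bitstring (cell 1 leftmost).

(re-executing steps 1..5 under rule 22; state before step 1: 1001001110)
step 1: 1111110000
step 2: 0000001001
step 3: 1000011111
step 4: 0100100000
step 5: 1111110000

1111110000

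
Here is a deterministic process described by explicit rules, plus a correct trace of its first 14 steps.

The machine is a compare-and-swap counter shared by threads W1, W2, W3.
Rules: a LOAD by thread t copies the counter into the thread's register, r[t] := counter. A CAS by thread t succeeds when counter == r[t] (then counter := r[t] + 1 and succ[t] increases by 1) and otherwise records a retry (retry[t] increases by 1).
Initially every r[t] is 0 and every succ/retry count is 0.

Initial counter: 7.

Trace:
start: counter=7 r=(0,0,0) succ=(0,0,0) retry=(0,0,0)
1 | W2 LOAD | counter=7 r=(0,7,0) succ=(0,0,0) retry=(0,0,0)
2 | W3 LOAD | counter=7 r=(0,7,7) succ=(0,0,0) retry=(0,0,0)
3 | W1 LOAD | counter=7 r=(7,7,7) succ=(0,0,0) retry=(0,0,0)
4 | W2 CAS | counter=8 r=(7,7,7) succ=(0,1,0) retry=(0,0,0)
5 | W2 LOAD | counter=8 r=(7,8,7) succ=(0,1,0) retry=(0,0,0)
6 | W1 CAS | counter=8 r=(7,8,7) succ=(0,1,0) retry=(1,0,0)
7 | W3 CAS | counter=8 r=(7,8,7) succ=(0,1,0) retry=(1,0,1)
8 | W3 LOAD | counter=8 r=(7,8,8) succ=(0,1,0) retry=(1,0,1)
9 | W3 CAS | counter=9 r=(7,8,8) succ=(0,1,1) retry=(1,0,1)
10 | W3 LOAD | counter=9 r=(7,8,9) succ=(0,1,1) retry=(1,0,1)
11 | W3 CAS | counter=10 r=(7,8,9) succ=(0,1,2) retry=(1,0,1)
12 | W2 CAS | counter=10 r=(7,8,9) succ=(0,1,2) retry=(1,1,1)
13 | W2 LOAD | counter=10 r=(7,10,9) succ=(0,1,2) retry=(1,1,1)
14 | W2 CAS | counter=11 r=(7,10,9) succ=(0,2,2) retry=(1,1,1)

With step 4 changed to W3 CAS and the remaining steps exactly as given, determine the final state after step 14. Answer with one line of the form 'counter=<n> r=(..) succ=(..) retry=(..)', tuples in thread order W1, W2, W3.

(re-executing from step 4 with the substitution; state before step 4: counter=7 r=(7,7,7) succ=(0,0,0) retry=(0,0,0))
4 | W3 CAS | counter=8 r=(7,7,7) succ=(0,0,1) retry=(0,0,0)
5 | W2 LOAD | counter=8 r=(7,8,7) succ=(0,0,1) retry=(0,0,0)
6 | W1 CAS | counter=8 r=(7,8,7) succ=(0,0,1) retry=(1,0,0)
7 | W3 CAS | counter=8 r=(7,8,7) succ=(0,0,1) retry=(1,0,1)
8 | W3 LOAD | counter=8 r=(7,8,8) succ=(0,0,1) retry=(1,0,1)
9 | W3 CAS | counter=9 r=(7,8,8) succ=(0,0,2) retry=(1,0,1)
10 | W3 LOAD | counter=9 r=(7,8,9) succ=(0,0,2) retry=(1,0,1)
11 | W3 CAS | counter=10 r=(7,8,9) succ=(0,0,3) retry=(1,0,1)
12 | W2 CAS | counter=10 r=(7,8,9) succ=(0,0,3) retry=(1,1,1)
13 | W2 LOAD | counter=10 r=(7,10,9) succ=(0,0,3) retry=(1,1,1)
14 | W2 CAS | counter=11 r=(7,10,9) succ=(0,1,3) retry=(1,1,1)

counter=11 r=(7,10,9) succ=(0,1,3) retry=(1,1,1)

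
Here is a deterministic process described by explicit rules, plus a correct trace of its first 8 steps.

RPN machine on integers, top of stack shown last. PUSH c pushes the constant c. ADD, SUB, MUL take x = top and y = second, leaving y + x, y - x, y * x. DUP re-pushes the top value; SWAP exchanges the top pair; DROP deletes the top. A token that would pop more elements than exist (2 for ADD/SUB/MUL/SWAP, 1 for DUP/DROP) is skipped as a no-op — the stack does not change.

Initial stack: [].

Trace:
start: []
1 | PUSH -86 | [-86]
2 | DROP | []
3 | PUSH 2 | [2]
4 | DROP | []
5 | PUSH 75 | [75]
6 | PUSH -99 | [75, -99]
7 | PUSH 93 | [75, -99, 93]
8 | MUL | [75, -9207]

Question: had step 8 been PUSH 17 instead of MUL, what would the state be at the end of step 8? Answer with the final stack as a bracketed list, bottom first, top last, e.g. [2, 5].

[75, -99, 93, 17]

(re-executing from step 8 with the substitution; state before step 8: [75, -99, 93])
8 | PUSH 17 | [75, -99, 93, 17]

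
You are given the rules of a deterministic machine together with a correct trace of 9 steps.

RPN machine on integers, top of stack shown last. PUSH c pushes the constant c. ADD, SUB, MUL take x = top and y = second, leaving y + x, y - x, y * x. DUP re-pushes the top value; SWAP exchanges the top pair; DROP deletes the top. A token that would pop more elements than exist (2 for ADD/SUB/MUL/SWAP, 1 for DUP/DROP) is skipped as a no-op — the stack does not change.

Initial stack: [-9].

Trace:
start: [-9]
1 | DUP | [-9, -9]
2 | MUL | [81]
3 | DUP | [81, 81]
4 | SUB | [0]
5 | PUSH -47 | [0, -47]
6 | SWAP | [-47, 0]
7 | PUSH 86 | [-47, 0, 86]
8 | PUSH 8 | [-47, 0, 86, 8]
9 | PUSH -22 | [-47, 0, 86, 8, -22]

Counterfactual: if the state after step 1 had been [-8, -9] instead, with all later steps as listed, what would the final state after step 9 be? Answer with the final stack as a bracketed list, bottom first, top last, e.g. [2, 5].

state after step 1 := [-8, -9]
2 | MUL | [72]
3 | DUP | [72, 72]
4 | SUB | [0]
5 | PUSH -47 | [0, -47]
6 | SWAP | [-47, 0]
7 | PUSH 86 | [-47, 0, 86]
8 | PUSH 8 | [-47, 0, 86, 8]
9 | PUSH -22 | [-47, 0, 86, 8, -22]

[-47, 0, 86, 8, -22]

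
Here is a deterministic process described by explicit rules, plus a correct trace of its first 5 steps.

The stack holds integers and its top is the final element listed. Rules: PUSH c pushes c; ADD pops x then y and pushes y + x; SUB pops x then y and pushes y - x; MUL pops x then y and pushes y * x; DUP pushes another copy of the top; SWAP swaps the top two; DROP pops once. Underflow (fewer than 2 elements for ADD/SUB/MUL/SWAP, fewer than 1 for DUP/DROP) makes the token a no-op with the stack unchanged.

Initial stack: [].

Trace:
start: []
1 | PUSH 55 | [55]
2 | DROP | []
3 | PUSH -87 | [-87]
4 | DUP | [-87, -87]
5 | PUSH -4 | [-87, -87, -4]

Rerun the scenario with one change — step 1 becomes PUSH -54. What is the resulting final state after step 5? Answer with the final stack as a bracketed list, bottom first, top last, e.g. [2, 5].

(re-executing from step 1 with the substitution; state before step 1: [])
1 | PUSH -54 | [-54]
2 | DROP | []
3 | PUSH -87 | [-87]
4 | DUP | [-87, -87]
5 | PUSH -4 | [-87, -87, -4]

[-87, -87, -4]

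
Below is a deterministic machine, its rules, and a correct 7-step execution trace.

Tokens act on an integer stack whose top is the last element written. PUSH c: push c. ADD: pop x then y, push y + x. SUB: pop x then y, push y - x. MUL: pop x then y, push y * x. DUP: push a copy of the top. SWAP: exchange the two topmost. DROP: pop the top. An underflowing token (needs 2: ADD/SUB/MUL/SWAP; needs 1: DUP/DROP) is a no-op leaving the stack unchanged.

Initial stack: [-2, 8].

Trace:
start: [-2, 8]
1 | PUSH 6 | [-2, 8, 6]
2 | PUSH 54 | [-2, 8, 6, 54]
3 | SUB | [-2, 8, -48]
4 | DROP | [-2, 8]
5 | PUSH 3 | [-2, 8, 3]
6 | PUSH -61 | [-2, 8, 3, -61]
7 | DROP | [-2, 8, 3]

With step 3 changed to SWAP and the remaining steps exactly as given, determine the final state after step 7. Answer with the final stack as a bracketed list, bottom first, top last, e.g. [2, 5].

(re-executing from step 3 with the substitution; state before step 3: [-2, 8, 6, 54])
3 | SWAP | [-2, 8, 54, 6]
4 | DROP | [-2, 8, 54]
5 | PUSH 3 | [-2, 8, 54, 3]
6 | PUSH -61 | [-2, 8, 54, 3, -61]
7 | DROP | [-2, 8, 54, 3]

[-2, 8, 54, 3]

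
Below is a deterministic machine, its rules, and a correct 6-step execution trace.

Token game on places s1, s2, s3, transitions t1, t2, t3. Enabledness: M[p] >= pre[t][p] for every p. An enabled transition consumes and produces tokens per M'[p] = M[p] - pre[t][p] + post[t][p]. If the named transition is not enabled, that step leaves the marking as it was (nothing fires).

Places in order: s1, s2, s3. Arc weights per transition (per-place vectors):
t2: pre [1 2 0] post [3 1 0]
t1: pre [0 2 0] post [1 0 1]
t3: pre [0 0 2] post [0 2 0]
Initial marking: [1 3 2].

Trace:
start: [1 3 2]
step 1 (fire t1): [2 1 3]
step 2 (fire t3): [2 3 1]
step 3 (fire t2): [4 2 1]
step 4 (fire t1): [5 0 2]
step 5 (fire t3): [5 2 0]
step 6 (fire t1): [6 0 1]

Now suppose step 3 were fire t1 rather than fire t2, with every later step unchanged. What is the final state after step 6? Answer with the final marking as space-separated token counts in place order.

4 1 1

(re-executing from step 3 with the substitution; state before step 3: [2 3 1])
step 3 (fire t1): [3 1 2]
step 4 (fire t1): [3 1 2]
step 5 (fire t3): [3 3 0]
step 6 (fire t1): [4 1 1]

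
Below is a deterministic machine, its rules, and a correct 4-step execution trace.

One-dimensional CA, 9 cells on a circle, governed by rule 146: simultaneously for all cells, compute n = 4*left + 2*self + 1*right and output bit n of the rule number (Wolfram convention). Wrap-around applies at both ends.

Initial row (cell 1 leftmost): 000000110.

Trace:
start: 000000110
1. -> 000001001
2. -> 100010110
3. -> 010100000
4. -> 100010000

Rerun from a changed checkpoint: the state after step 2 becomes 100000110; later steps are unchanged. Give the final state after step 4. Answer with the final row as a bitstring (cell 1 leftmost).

state after step 2 := 100000110
3. -> 010001000
4. -> 101010100

101010100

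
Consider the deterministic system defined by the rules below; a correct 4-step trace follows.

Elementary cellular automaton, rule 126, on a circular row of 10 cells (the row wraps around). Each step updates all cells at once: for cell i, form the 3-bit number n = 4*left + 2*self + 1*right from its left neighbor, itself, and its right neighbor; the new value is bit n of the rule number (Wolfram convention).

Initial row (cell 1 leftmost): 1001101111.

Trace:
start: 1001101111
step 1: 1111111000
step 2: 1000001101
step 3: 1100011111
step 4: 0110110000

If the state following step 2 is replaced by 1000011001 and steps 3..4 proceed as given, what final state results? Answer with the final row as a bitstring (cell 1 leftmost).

0111100000

state after step 2 := 1000011001
step 3: 1100111111
step 4: 0111100000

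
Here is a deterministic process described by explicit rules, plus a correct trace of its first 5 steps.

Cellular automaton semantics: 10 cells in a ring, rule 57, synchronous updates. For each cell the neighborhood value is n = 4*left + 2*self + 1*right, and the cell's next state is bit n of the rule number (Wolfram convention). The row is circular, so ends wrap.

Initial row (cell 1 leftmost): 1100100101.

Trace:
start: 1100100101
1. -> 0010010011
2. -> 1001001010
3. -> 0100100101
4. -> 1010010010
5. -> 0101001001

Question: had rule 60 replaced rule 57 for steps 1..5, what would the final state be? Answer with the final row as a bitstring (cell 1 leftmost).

0101111100

(re-executing steps 1..5 under rule 60; state before step 1: 1100100101)
1. -> 0010110111
2. -> 1011101100
3. -> 1110011010
4. -> 1001010111
5. -> 0101111100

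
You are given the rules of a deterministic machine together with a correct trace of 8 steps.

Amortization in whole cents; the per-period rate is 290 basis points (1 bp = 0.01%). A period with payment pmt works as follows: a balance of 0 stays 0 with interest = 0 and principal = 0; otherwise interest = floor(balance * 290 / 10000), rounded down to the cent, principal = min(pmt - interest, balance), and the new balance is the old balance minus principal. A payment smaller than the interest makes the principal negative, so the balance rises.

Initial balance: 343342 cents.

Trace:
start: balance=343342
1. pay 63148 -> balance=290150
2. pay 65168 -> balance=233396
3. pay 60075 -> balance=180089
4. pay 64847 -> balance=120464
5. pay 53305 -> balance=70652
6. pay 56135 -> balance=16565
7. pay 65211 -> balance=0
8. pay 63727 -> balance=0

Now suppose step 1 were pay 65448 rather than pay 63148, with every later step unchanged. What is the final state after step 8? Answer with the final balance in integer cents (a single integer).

(re-executing from step 1 with the substitution; state before step 1: balance=343342)
1. pay 65448 -> balance=287850
2. pay 65168 -> balance=231029
3. pay 60075 -> balance=177653
4. pay 64847 -> balance=117957
5. pay 53305 -> balance=68072
6. pay 56135 -> balance=13911
7. pay 65211 -> balance=0
8. pay 63727 -> balance=0

0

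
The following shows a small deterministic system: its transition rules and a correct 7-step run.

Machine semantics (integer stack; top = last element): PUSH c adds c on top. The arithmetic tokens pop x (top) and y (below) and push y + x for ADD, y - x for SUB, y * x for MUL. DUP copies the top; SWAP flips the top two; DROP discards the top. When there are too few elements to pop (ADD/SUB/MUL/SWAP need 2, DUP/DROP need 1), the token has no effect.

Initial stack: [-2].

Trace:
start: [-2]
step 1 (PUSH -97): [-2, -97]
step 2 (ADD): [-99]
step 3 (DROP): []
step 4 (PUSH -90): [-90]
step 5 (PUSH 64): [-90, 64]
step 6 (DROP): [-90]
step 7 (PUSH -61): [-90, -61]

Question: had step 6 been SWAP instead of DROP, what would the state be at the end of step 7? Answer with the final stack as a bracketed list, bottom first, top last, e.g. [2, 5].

(re-executing from step 6 with the substitution; state before step 6: [-90, 64])
step 6 (SWAP): [64, -90]
step 7 (PUSH -61): [64, -90, -61]

[64, -90, -61]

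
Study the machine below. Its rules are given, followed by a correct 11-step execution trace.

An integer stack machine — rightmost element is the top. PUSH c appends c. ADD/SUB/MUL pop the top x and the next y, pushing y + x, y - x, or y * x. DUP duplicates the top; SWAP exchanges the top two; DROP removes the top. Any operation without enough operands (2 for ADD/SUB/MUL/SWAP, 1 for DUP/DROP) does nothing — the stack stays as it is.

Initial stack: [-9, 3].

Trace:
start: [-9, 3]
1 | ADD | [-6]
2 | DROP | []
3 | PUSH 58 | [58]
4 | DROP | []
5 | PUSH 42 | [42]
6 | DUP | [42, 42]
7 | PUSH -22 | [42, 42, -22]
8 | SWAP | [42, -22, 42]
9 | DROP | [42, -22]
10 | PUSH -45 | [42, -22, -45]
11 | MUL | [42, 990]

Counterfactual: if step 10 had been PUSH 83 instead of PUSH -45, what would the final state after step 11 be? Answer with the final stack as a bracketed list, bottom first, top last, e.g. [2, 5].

(re-executing from step 10 with the substitution; state before step 10: [42, -22])
10 | PUSH 83 | [42, -22, 83]
11 | MUL | [42, -1826]

[42, -1826]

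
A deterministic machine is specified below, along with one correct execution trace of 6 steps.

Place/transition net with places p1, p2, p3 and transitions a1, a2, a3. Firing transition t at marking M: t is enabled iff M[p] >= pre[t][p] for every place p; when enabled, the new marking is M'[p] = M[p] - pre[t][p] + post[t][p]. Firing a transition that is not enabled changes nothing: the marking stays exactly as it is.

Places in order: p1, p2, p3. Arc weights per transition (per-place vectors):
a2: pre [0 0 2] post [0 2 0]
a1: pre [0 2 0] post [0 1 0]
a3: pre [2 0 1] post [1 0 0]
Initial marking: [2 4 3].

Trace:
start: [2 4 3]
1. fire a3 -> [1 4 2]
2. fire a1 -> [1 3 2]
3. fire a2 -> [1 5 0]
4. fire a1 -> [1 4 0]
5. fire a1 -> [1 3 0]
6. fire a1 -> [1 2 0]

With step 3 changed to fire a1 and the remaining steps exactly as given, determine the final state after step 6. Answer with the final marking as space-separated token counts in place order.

1 1 2

(re-executing from step 3 with the substitution; state before step 3: [1 3 2])
3. fire a1 -> [1 2 2]
4. fire a1 -> [1 1 2]
5. fire a1 -> [1 1 2]
6. fire a1 -> [1 1 2]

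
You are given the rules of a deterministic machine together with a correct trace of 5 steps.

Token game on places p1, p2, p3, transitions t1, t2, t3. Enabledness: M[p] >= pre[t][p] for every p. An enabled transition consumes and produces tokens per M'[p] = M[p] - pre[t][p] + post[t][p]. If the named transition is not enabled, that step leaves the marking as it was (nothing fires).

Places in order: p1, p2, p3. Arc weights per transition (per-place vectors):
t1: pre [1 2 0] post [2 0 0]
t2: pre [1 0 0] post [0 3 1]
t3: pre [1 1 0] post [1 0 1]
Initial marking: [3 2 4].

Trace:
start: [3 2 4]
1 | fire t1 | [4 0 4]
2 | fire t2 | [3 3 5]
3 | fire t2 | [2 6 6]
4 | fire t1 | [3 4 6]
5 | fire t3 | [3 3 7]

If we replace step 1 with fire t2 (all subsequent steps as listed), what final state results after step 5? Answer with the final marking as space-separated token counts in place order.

0 11 7

(re-executing from step 1 with the substitution; state before step 1: [3 2 4])
1 | fire t2 | [2 5 5]
2 | fire t2 | [1 8 6]
3 | fire t2 | [0 11 7]
4 | fire t1 | [0 11 7]
5 | fire t3 | [0 11 7]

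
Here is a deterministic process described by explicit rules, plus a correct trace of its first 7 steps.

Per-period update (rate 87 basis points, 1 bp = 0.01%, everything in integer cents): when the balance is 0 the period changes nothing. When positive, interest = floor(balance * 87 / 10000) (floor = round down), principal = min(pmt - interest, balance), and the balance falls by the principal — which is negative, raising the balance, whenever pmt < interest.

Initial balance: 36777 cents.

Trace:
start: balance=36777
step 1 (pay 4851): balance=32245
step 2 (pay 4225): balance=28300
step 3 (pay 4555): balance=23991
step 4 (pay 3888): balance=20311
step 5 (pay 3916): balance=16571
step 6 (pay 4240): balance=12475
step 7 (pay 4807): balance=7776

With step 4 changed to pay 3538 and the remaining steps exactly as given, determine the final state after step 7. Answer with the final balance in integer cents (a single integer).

(re-executing from step 4 with the substitution; state before step 4: balance=23991)
step 4 (pay 3538): balance=20661
step 5 (pay 3916): balance=16924
step 6 (pay 4240): balance=12831
step 7 (pay 4807): balance=8135

8135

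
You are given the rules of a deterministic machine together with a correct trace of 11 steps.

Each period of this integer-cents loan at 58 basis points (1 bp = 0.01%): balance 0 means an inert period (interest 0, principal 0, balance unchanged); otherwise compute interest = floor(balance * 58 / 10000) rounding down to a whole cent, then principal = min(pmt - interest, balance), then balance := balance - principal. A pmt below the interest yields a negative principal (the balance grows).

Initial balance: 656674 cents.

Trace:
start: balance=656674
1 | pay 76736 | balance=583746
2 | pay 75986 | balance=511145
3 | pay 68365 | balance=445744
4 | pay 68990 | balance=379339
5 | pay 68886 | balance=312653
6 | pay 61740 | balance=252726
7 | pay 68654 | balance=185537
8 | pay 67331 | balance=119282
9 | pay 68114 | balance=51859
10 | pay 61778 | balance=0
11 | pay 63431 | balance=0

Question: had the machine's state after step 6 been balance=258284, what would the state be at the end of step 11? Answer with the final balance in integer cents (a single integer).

state after step 6 := balance=258284
7 | pay 68654 | balance=191128
8 | pay 67331 | balance=124905
9 | pay 68114 | balance=57515
10 | pay 61778 | balance=0
11 | pay 63431 | balance=0

0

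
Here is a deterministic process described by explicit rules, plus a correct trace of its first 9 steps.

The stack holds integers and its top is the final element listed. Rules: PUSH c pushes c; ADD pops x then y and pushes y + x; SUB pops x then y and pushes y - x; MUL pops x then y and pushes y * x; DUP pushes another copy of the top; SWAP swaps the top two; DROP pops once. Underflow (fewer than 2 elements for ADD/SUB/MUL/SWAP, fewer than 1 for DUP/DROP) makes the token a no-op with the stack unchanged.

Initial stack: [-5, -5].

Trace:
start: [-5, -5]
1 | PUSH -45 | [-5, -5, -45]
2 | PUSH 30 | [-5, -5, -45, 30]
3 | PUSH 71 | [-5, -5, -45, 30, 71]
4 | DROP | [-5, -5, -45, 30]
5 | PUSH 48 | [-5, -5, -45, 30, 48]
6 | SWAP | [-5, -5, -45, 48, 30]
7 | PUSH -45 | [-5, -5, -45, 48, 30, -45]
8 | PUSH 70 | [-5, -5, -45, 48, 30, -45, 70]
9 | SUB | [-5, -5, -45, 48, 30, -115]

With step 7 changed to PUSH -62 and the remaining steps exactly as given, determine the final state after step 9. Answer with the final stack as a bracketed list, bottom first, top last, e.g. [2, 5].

(re-executing from step 7 with the substitution; state before step 7: [-5, -5, -45, 48, 30])
7 | PUSH -62 | [-5, -5, -45, 48, 30, -62]
8 | PUSH 70 | [-5, -5, -45, 48, 30, -62, 70]
9 | SUB | [-5, -5, -45, 48, 30, -132]

[-5, -5, -45, 48, 30, -132]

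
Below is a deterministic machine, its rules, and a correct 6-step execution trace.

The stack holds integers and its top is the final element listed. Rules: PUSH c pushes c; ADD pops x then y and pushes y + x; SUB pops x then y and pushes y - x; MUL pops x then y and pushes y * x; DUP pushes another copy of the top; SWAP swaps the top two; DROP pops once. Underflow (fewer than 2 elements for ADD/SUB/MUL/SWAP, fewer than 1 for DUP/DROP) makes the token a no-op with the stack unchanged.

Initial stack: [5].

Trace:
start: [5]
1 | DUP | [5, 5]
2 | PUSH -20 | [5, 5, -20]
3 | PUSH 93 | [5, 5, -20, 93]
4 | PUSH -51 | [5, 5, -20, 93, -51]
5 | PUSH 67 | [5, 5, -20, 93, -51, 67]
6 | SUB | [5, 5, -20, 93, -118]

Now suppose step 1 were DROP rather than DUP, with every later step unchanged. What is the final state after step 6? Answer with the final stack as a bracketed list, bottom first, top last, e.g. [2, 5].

(re-executing from step 1 with the substitution; state before step 1: [5])
1 | DROP | []
2 | PUSH -20 | [-20]
3 | PUSH 93 | [-20, 93]
4 | PUSH -51 | [-20, 93, -51]
5 | PUSH 67 | [-20, 93, -51, 67]
6 | SUB | [-20, 93, -118]

[-20, 93, -118]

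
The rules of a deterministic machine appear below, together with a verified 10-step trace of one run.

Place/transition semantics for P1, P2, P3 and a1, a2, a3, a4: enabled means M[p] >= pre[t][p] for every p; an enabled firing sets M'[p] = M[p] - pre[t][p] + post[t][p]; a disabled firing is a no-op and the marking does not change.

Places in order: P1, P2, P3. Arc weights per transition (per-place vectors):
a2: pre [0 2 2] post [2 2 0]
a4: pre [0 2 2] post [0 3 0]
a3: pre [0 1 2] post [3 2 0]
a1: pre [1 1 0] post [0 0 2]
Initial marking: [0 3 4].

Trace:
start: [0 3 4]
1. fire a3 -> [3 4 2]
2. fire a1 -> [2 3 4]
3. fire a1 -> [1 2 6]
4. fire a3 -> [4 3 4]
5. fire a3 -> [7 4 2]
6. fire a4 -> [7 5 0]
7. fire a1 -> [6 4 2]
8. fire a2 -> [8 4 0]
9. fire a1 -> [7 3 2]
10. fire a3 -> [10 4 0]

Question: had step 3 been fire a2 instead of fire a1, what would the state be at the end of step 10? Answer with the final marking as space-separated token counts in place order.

10 3 0

(re-executing from step 3 with the substitution; state before step 3: [2 3 4])
3. fire a2 -> [4 3 2]
4. fire a3 -> [7 4 0]
5. fire a3 -> [7 4 0]
6. fire a4 -> [7 4 0]
7. fire a1 -> [6 3 2]
8. fire a2 -> [8 3 0]
9. fire a1 -> [7 2 2]
10. fire a3 -> [10 3 0]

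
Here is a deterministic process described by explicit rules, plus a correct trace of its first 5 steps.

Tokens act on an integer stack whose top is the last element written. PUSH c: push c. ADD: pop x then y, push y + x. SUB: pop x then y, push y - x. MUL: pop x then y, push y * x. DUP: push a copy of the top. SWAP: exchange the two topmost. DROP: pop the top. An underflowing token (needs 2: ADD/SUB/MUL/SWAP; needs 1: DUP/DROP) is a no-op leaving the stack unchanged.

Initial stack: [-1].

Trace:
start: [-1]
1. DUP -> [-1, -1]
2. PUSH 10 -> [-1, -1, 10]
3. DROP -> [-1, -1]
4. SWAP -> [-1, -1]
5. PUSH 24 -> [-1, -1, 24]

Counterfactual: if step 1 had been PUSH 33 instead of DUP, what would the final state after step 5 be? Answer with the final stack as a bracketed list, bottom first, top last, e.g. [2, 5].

(re-executing from step 1 with the substitution; state before step 1: [-1])
1. PUSH 33 -> [-1, 33]
2. PUSH 10 -> [-1, 33, 10]
3. DROP -> [-1, 33]
4. SWAP -> [33, -1]
5. PUSH 24 -> [33, -1, 24]

[33, -1, 24]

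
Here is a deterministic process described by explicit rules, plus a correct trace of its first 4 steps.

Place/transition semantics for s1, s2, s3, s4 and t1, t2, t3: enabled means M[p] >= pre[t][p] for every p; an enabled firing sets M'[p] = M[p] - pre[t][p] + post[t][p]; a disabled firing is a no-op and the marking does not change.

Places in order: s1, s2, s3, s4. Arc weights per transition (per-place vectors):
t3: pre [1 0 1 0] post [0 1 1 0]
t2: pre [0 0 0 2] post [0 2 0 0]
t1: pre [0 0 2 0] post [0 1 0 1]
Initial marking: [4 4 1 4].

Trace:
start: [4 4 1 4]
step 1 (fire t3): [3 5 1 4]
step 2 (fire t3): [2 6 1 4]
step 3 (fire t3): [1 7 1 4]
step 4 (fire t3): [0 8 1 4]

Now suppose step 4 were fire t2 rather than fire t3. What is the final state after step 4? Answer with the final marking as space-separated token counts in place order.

1 9 1 2

(re-executing from step 4 with the substitution; state before step 4: [1 7 1 4])
step 4 (fire t2): [1 9 1 2]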